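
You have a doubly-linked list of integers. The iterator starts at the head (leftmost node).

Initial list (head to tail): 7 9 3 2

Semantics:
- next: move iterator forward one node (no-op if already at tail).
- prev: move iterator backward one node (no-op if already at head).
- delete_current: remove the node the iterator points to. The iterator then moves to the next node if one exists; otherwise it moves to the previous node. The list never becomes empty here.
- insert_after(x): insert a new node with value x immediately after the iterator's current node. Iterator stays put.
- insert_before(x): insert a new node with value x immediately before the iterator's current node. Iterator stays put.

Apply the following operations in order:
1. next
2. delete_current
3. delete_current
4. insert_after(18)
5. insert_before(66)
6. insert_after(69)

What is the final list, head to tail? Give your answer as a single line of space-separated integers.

Answer: 7 66 2 69 18

Derivation:
After 1 (next): list=[7, 9, 3, 2] cursor@9
After 2 (delete_current): list=[7, 3, 2] cursor@3
After 3 (delete_current): list=[7, 2] cursor@2
After 4 (insert_after(18)): list=[7, 2, 18] cursor@2
After 5 (insert_before(66)): list=[7, 66, 2, 18] cursor@2
After 6 (insert_after(69)): list=[7, 66, 2, 69, 18] cursor@2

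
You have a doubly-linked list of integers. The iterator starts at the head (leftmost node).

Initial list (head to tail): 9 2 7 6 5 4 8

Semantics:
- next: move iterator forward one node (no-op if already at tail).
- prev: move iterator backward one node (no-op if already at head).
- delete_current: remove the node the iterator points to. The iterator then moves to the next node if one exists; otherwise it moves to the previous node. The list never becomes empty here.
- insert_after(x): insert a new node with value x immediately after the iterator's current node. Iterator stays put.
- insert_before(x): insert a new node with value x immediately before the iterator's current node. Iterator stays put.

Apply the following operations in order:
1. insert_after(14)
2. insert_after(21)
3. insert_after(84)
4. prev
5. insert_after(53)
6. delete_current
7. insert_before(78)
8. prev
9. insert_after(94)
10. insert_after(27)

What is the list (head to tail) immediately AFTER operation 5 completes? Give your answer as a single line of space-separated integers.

After 1 (insert_after(14)): list=[9, 14, 2, 7, 6, 5, 4, 8] cursor@9
After 2 (insert_after(21)): list=[9, 21, 14, 2, 7, 6, 5, 4, 8] cursor@9
After 3 (insert_after(84)): list=[9, 84, 21, 14, 2, 7, 6, 5, 4, 8] cursor@9
After 4 (prev): list=[9, 84, 21, 14, 2, 7, 6, 5, 4, 8] cursor@9
After 5 (insert_after(53)): list=[9, 53, 84, 21, 14, 2, 7, 6, 5, 4, 8] cursor@9

Answer: 9 53 84 21 14 2 7 6 5 4 8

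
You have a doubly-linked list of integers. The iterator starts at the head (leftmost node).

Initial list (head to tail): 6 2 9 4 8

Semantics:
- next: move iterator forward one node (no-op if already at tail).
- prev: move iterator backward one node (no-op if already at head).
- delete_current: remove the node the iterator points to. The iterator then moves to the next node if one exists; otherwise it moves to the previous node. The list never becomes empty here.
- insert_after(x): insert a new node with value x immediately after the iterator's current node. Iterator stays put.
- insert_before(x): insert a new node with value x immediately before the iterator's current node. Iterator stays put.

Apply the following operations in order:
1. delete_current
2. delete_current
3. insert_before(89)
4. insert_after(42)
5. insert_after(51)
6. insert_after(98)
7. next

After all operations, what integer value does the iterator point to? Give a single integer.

After 1 (delete_current): list=[2, 9, 4, 8] cursor@2
After 2 (delete_current): list=[9, 4, 8] cursor@9
After 3 (insert_before(89)): list=[89, 9, 4, 8] cursor@9
After 4 (insert_after(42)): list=[89, 9, 42, 4, 8] cursor@9
After 5 (insert_after(51)): list=[89, 9, 51, 42, 4, 8] cursor@9
After 6 (insert_after(98)): list=[89, 9, 98, 51, 42, 4, 8] cursor@9
After 7 (next): list=[89, 9, 98, 51, 42, 4, 8] cursor@98

Answer: 98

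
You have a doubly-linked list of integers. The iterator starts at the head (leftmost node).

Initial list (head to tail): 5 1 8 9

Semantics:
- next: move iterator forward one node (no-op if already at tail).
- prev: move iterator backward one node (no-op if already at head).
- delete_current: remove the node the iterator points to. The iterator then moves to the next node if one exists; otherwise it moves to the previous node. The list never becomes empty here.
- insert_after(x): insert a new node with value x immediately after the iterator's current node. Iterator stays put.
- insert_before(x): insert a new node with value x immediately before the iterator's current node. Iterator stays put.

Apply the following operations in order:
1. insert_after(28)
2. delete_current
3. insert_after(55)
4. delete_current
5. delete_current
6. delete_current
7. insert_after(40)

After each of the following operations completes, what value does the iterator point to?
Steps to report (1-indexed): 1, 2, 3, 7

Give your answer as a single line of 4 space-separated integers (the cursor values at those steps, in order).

After 1 (insert_after(28)): list=[5, 28, 1, 8, 9] cursor@5
After 2 (delete_current): list=[28, 1, 8, 9] cursor@28
After 3 (insert_after(55)): list=[28, 55, 1, 8, 9] cursor@28
After 4 (delete_current): list=[55, 1, 8, 9] cursor@55
After 5 (delete_current): list=[1, 8, 9] cursor@1
After 6 (delete_current): list=[8, 9] cursor@8
After 7 (insert_after(40)): list=[8, 40, 9] cursor@8

Answer: 5 28 28 8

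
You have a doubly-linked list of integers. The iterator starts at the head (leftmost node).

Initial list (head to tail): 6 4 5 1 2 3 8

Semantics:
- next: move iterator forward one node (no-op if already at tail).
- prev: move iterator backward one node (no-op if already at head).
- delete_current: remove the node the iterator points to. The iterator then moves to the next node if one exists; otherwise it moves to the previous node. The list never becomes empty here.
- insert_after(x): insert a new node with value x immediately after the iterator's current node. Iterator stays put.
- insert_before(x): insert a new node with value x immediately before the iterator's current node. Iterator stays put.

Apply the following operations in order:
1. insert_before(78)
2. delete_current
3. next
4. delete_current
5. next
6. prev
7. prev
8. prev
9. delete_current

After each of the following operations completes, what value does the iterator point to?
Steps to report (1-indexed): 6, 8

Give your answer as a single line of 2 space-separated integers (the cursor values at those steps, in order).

After 1 (insert_before(78)): list=[78, 6, 4, 5, 1, 2, 3, 8] cursor@6
After 2 (delete_current): list=[78, 4, 5, 1, 2, 3, 8] cursor@4
After 3 (next): list=[78, 4, 5, 1, 2, 3, 8] cursor@5
After 4 (delete_current): list=[78, 4, 1, 2, 3, 8] cursor@1
After 5 (next): list=[78, 4, 1, 2, 3, 8] cursor@2
After 6 (prev): list=[78, 4, 1, 2, 3, 8] cursor@1
After 7 (prev): list=[78, 4, 1, 2, 3, 8] cursor@4
After 8 (prev): list=[78, 4, 1, 2, 3, 8] cursor@78
After 9 (delete_current): list=[4, 1, 2, 3, 8] cursor@4

Answer: 1 78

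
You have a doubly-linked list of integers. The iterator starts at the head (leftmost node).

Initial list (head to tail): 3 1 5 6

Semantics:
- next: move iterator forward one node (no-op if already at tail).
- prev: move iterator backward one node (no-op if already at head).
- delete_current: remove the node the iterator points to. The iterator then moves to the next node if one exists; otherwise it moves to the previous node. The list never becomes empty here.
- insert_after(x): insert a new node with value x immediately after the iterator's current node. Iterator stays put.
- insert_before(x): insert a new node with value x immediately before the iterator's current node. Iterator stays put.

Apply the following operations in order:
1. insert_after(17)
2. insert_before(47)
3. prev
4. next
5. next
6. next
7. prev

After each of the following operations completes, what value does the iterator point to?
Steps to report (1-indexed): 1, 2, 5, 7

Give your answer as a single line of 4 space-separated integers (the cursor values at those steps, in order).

After 1 (insert_after(17)): list=[3, 17, 1, 5, 6] cursor@3
After 2 (insert_before(47)): list=[47, 3, 17, 1, 5, 6] cursor@3
After 3 (prev): list=[47, 3, 17, 1, 5, 6] cursor@47
After 4 (next): list=[47, 3, 17, 1, 5, 6] cursor@3
After 5 (next): list=[47, 3, 17, 1, 5, 6] cursor@17
After 6 (next): list=[47, 3, 17, 1, 5, 6] cursor@1
After 7 (prev): list=[47, 3, 17, 1, 5, 6] cursor@17

Answer: 3 3 17 17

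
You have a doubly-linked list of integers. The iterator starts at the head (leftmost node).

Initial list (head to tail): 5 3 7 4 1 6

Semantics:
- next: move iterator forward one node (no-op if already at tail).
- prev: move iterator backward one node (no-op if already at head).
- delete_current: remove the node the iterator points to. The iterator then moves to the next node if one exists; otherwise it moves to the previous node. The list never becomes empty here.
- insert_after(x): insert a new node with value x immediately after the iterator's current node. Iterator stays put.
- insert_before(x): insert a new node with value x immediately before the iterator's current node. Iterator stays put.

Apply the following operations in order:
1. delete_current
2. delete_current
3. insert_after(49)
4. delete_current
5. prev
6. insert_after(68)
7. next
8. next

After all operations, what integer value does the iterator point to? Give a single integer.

After 1 (delete_current): list=[3, 7, 4, 1, 6] cursor@3
After 2 (delete_current): list=[7, 4, 1, 6] cursor@7
After 3 (insert_after(49)): list=[7, 49, 4, 1, 6] cursor@7
After 4 (delete_current): list=[49, 4, 1, 6] cursor@49
After 5 (prev): list=[49, 4, 1, 6] cursor@49
After 6 (insert_after(68)): list=[49, 68, 4, 1, 6] cursor@49
After 7 (next): list=[49, 68, 4, 1, 6] cursor@68
After 8 (next): list=[49, 68, 4, 1, 6] cursor@4

Answer: 4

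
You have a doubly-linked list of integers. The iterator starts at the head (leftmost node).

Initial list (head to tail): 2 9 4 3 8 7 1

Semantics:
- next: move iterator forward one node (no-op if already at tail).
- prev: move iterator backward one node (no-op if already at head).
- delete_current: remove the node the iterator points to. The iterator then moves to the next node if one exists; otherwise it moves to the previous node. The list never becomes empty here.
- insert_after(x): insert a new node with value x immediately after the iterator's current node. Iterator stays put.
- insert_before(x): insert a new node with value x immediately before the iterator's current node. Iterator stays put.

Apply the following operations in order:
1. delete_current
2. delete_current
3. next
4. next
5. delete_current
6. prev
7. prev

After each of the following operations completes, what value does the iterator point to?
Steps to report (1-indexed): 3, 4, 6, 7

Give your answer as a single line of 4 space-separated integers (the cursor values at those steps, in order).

After 1 (delete_current): list=[9, 4, 3, 8, 7, 1] cursor@9
After 2 (delete_current): list=[4, 3, 8, 7, 1] cursor@4
After 3 (next): list=[4, 3, 8, 7, 1] cursor@3
After 4 (next): list=[4, 3, 8, 7, 1] cursor@8
After 5 (delete_current): list=[4, 3, 7, 1] cursor@7
After 6 (prev): list=[4, 3, 7, 1] cursor@3
After 7 (prev): list=[4, 3, 7, 1] cursor@4

Answer: 3 8 3 4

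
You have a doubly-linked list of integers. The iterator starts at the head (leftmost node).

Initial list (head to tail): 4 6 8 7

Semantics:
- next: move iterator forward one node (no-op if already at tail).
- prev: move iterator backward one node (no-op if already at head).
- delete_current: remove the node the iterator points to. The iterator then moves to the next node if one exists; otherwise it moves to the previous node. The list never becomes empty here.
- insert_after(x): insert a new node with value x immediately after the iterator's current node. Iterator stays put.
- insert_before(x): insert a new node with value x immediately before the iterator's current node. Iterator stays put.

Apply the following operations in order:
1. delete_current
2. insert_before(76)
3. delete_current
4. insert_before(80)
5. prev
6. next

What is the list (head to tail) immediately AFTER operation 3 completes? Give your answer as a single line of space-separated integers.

Answer: 76 8 7

Derivation:
After 1 (delete_current): list=[6, 8, 7] cursor@6
After 2 (insert_before(76)): list=[76, 6, 8, 7] cursor@6
After 3 (delete_current): list=[76, 8, 7] cursor@8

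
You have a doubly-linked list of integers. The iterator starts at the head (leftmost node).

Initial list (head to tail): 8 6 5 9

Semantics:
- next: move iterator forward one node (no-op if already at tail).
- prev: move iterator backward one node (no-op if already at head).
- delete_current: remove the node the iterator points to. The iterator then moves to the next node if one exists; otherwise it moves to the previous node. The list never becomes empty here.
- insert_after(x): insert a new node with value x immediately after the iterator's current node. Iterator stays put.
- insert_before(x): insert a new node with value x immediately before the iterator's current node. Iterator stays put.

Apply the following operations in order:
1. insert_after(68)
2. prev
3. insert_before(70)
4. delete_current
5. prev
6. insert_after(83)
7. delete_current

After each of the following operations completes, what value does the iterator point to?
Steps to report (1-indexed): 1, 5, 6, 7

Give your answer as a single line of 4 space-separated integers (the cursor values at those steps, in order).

Answer: 8 70 70 83

Derivation:
After 1 (insert_after(68)): list=[8, 68, 6, 5, 9] cursor@8
After 2 (prev): list=[8, 68, 6, 5, 9] cursor@8
After 3 (insert_before(70)): list=[70, 8, 68, 6, 5, 9] cursor@8
After 4 (delete_current): list=[70, 68, 6, 5, 9] cursor@68
After 5 (prev): list=[70, 68, 6, 5, 9] cursor@70
After 6 (insert_after(83)): list=[70, 83, 68, 6, 5, 9] cursor@70
After 7 (delete_current): list=[83, 68, 6, 5, 9] cursor@83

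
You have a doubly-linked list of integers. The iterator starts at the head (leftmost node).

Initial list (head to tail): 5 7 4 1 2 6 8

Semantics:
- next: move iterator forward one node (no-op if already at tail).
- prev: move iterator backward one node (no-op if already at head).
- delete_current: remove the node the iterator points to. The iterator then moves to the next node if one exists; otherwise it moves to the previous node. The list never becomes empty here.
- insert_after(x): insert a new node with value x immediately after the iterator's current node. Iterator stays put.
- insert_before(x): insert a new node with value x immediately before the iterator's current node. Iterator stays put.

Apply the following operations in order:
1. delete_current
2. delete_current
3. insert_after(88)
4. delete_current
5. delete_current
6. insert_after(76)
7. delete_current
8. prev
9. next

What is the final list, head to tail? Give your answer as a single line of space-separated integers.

Answer: 76 2 6 8

Derivation:
After 1 (delete_current): list=[7, 4, 1, 2, 6, 8] cursor@7
After 2 (delete_current): list=[4, 1, 2, 6, 8] cursor@4
After 3 (insert_after(88)): list=[4, 88, 1, 2, 6, 8] cursor@4
After 4 (delete_current): list=[88, 1, 2, 6, 8] cursor@88
After 5 (delete_current): list=[1, 2, 6, 8] cursor@1
After 6 (insert_after(76)): list=[1, 76, 2, 6, 8] cursor@1
After 7 (delete_current): list=[76, 2, 6, 8] cursor@76
After 8 (prev): list=[76, 2, 6, 8] cursor@76
After 9 (next): list=[76, 2, 6, 8] cursor@2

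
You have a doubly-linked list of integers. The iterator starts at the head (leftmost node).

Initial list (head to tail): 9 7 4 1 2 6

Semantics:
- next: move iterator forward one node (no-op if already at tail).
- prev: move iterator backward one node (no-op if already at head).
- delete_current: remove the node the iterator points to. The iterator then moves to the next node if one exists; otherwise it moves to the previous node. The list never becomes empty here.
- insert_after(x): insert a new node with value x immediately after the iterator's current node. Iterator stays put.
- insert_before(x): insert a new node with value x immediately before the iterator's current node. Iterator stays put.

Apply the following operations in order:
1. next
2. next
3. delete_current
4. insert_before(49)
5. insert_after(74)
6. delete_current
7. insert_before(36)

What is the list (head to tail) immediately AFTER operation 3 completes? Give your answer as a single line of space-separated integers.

Answer: 9 7 1 2 6

Derivation:
After 1 (next): list=[9, 7, 4, 1, 2, 6] cursor@7
After 2 (next): list=[9, 7, 4, 1, 2, 6] cursor@4
After 3 (delete_current): list=[9, 7, 1, 2, 6] cursor@1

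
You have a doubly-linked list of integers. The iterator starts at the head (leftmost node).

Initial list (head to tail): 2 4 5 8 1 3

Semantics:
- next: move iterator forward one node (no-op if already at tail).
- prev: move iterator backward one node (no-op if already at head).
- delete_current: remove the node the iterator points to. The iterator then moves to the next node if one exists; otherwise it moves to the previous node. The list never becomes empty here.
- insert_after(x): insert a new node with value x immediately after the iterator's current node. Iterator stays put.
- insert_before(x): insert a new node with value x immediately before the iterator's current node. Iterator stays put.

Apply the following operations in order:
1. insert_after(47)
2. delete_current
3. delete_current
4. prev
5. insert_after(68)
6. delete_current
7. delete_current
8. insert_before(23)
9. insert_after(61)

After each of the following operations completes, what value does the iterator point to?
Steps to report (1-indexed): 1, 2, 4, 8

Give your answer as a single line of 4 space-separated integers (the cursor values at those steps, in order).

After 1 (insert_after(47)): list=[2, 47, 4, 5, 8, 1, 3] cursor@2
After 2 (delete_current): list=[47, 4, 5, 8, 1, 3] cursor@47
After 3 (delete_current): list=[4, 5, 8, 1, 3] cursor@4
After 4 (prev): list=[4, 5, 8, 1, 3] cursor@4
After 5 (insert_after(68)): list=[4, 68, 5, 8, 1, 3] cursor@4
After 6 (delete_current): list=[68, 5, 8, 1, 3] cursor@68
After 7 (delete_current): list=[5, 8, 1, 3] cursor@5
After 8 (insert_before(23)): list=[23, 5, 8, 1, 3] cursor@5
After 9 (insert_after(61)): list=[23, 5, 61, 8, 1, 3] cursor@5

Answer: 2 47 4 5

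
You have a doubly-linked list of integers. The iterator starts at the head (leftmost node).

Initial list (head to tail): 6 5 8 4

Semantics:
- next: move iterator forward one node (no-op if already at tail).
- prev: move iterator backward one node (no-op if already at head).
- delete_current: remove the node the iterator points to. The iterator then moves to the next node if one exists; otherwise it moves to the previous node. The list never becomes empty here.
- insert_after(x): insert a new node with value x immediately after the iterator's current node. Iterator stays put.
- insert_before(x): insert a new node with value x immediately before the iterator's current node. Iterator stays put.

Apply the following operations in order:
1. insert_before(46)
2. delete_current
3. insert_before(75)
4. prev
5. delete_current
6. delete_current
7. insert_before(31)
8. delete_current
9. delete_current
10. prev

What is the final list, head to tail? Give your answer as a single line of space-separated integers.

Answer: 46 31

Derivation:
After 1 (insert_before(46)): list=[46, 6, 5, 8, 4] cursor@6
After 2 (delete_current): list=[46, 5, 8, 4] cursor@5
After 3 (insert_before(75)): list=[46, 75, 5, 8, 4] cursor@5
After 4 (prev): list=[46, 75, 5, 8, 4] cursor@75
After 5 (delete_current): list=[46, 5, 8, 4] cursor@5
After 6 (delete_current): list=[46, 8, 4] cursor@8
After 7 (insert_before(31)): list=[46, 31, 8, 4] cursor@8
After 8 (delete_current): list=[46, 31, 4] cursor@4
After 9 (delete_current): list=[46, 31] cursor@31
After 10 (prev): list=[46, 31] cursor@46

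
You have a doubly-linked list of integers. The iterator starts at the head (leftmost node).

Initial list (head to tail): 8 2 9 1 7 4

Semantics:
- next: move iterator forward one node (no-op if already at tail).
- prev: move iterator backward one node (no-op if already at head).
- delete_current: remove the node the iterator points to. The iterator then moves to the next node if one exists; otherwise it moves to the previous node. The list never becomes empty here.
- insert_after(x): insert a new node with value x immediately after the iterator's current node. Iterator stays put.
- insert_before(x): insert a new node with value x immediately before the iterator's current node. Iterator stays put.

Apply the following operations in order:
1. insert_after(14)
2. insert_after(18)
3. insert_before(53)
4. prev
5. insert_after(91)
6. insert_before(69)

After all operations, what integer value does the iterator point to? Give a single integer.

Answer: 53

Derivation:
After 1 (insert_after(14)): list=[8, 14, 2, 9, 1, 7, 4] cursor@8
After 2 (insert_after(18)): list=[8, 18, 14, 2, 9, 1, 7, 4] cursor@8
After 3 (insert_before(53)): list=[53, 8, 18, 14, 2, 9, 1, 7, 4] cursor@8
After 4 (prev): list=[53, 8, 18, 14, 2, 9, 1, 7, 4] cursor@53
After 5 (insert_after(91)): list=[53, 91, 8, 18, 14, 2, 9, 1, 7, 4] cursor@53
After 6 (insert_before(69)): list=[69, 53, 91, 8, 18, 14, 2, 9, 1, 7, 4] cursor@53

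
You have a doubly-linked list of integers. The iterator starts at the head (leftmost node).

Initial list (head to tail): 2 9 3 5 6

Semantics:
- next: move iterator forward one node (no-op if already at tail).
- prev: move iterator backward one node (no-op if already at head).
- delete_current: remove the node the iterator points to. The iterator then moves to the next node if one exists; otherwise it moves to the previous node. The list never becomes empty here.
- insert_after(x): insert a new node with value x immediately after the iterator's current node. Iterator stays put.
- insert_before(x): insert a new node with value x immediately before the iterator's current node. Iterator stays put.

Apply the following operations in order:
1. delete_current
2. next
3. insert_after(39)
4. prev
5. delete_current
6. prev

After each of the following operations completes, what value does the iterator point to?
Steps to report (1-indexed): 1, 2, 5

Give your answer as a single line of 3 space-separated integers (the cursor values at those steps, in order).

Answer: 9 3 3

Derivation:
After 1 (delete_current): list=[9, 3, 5, 6] cursor@9
After 2 (next): list=[9, 3, 5, 6] cursor@3
After 3 (insert_after(39)): list=[9, 3, 39, 5, 6] cursor@3
After 4 (prev): list=[9, 3, 39, 5, 6] cursor@9
After 5 (delete_current): list=[3, 39, 5, 6] cursor@3
After 6 (prev): list=[3, 39, 5, 6] cursor@3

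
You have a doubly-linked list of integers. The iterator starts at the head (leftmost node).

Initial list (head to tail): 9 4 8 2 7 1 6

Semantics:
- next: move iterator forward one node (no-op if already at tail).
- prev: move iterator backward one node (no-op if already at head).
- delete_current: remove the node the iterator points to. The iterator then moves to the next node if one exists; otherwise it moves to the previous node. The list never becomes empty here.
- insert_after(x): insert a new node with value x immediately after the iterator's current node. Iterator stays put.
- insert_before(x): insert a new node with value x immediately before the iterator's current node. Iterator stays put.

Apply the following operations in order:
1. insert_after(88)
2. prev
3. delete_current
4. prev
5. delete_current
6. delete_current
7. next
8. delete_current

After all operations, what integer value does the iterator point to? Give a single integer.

After 1 (insert_after(88)): list=[9, 88, 4, 8, 2, 7, 1, 6] cursor@9
After 2 (prev): list=[9, 88, 4, 8, 2, 7, 1, 6] cursor@9
After 3 (delete_current): list=[88, 4, 8, 2, 7, 1, 6] cursor@88
After 4 (prev): list=[88, 4, 8, 2, 7, 1, 6] cursor@88
After 5 (delete_current): list=[4, 8, 2, 7, 1, 6] cursor@4
After 6 (delete_current): list=[8, 2, 7, 1, 6] cursor@8
After 7 (next): list=[8, 2, 7, 1, 6] cursor@2
After 8 (delete_current): list=[8, 7, 1, 6] cursor@7

Answer: 7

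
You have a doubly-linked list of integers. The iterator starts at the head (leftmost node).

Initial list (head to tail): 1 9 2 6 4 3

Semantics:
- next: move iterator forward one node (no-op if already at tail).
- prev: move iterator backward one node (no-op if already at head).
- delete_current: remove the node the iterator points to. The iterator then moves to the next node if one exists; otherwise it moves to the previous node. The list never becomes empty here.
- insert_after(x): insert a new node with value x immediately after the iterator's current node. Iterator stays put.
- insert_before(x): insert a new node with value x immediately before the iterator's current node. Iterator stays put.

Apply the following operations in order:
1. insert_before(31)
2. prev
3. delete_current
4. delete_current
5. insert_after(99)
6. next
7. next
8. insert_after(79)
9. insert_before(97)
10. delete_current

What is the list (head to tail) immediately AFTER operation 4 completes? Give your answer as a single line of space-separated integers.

After 1 (insert_before(31)): list=[31, 1, 9, 2, 6, 4, 3] cursor@1
After 2 (prev): list=[31, 1, 9, 2, 6, 4, 3] cursor@31
After 3 (delete_current): list=[1, 9, 2, 6, 4, 3] cursor@1
After 4 (delete_current): list=[9, 2, 6, 4, 3] cursor@9

Answer: 9 2 6 4 3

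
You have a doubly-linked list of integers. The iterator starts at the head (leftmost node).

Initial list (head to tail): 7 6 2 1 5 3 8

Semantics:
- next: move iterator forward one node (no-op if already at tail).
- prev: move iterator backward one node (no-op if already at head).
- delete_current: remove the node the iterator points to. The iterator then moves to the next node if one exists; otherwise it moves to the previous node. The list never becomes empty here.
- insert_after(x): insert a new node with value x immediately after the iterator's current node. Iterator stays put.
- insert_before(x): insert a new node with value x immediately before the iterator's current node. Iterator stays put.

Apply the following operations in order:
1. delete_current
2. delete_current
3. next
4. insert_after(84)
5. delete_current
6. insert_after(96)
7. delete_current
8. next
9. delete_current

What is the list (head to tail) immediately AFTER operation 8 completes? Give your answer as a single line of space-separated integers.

Answer: 2 96 5 3 8

Derivation:
After 1 (delete_current): list=[6, 2, 1, 5, 3, 8] cursor@6
After 2 (delete_current): list=[2, 1, 5, 3, 8] cursor@2
After 3 (next): list=[2, 1, 5, 3, 8] cursor@1
After 4 (insert_after(84)): list=[2, 1, 84, 5, 3, 8] cursor@1
After 5 (delete_current): list=[2, 84, 5, 3, 8] cursor@84
After 6 (insert_after(96)): list=[2, 84, 96, 5, 3, 8] cursor@84
After 7 (delete_current): list=[2, 96, 5, 3, 8] cursor@96
After 8 (next): list=[2, 96, 5, 3, 8] cursor@5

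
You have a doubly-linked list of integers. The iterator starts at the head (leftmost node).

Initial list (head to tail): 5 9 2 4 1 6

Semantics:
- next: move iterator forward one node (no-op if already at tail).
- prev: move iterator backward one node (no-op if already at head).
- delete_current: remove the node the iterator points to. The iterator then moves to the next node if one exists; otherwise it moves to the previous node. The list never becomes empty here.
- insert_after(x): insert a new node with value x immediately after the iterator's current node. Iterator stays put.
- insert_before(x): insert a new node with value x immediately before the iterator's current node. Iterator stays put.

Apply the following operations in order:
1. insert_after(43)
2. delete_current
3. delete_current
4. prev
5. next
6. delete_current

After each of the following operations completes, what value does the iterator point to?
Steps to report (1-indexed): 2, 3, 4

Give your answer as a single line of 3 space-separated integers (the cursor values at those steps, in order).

Answer: 43 9 9

Derivation:
After 1 (insert_after(43)): list=[5, 43, 9, 2, 4, 1, 6] cursor@5
After 2 (delete_current): list=[43, 9, 2, 4, 1, 6] cursor@43
After 3 (delete_current): list=[9, 2, 4, 1, 6] cursor@9
After 4 (prev): list=[9, 2, 4, 1, 6] cursor@9
After 5 (next): list=[9, 2, 4, 1, 6] cursor@2
After 6 (delete_current): list=[9, 4, 1, 6] cursor@4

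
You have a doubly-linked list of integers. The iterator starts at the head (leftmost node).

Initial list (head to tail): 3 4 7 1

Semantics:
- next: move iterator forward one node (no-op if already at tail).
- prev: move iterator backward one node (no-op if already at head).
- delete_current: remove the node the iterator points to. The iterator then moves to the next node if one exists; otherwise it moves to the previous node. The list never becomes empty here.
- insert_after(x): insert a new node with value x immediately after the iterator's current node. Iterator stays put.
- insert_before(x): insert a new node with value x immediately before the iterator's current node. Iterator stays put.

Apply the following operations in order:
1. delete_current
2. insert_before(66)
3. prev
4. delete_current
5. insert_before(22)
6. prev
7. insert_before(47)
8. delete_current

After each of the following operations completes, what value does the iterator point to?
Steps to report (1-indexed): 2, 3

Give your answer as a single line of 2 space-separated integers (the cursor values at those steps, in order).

Answer: 4 66

Derivation:
After 1 (delete_current): list=[4, 7, 1] cursor@4
After 2 (insert_before(66)): list=[66, 4, 7, 1] cursor@4
After 3 (prev): list=[66, 4, 7, 1] cursor@66
After 4 (delete_current): list=[4, 7, 1] cursor@4
After 5 (insert_before(22)): list=[22, 4, 7, 1] cursor@4
After 6 (prev): list=[22, 4, 7, 1] cursor@22
After 7 (insert_before(47)): list=[47, 22, 4, 7, 1] cursor@22
After 8 (delete_current): list=[47, 4, 7, 1] cursor@4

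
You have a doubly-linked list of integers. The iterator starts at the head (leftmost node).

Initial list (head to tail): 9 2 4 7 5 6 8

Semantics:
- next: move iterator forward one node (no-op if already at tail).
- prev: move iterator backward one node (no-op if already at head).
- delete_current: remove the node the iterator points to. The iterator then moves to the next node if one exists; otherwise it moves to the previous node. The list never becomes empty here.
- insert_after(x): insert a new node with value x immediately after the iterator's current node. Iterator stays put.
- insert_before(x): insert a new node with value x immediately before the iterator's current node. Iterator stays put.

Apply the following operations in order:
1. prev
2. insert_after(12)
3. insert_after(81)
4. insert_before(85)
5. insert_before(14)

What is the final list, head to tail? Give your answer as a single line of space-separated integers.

After 1 (prev): list=[9, 2, 4, 7, 5, 6, 8] cursor@9
After 2 (insert_after(12)): list=[9, 12, 2, 4, 7, 5, 6, 8] cursor@9
After 3 (insert_after(81)): list=[9, 81, 12, 2, 4, 7, 5, 6, 8] cursor@9
After 4 (insert_before(85)): list=[85, 9, 81, 12, 2, 4, 7, 5, 6, 8] cursor@9
After 5 (insert_before(14)): list=[85, 14, 9, 81, 12, 2, 4, 7, 5, 6, 8] cursor@9

Answer: 85 14 9 81 12 2 4 7 5 6 8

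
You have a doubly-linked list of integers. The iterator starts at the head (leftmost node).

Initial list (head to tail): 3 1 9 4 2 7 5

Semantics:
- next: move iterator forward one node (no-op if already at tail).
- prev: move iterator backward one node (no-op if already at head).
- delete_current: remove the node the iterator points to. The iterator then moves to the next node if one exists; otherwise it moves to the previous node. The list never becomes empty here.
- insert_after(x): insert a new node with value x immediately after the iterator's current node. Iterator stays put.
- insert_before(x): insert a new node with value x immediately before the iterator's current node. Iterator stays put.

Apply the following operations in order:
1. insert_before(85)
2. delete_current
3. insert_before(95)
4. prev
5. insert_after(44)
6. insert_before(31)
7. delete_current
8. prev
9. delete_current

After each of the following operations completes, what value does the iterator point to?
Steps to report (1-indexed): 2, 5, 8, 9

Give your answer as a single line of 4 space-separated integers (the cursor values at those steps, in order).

After 1 (insert_before(85)): list=[85, 3, 1, 9, 4, 2, 7, 5] cursor@3
After 2 (delete_current): list=[85, 1, 9, 4, 2, 7, 5] cursor@1
After 3 (insert_before(95)): list=[85, 95, 1, 9, 4, 2, 7, 5] cursor@1
After 4 (prev): list=[85, 95, 1, 9, 4, 2, 7, 5] cursor@95
After 5 (insert_after(44)): list=[85, 95, 44, 1, 9, 4, 2, 7, 5] cursor@95
After 6 (insert_before(31)): list=[85, 31, 95, 44, 1, 9, 4, 2, 7, 5] cursor@95
After 7 (delete_current): list=[85, 31, 44, 1, 9, 4, 2, 7, 5] cursor@44
After 8 (prev): list=[85, 31, 44, 1, 9, 4, 2, 7, 5] cursor@31
After 9 (delete_current): list=[85, 44, 1, 9, 4, 2, 7, 5] cursor@44

Answer: 1 95 31 44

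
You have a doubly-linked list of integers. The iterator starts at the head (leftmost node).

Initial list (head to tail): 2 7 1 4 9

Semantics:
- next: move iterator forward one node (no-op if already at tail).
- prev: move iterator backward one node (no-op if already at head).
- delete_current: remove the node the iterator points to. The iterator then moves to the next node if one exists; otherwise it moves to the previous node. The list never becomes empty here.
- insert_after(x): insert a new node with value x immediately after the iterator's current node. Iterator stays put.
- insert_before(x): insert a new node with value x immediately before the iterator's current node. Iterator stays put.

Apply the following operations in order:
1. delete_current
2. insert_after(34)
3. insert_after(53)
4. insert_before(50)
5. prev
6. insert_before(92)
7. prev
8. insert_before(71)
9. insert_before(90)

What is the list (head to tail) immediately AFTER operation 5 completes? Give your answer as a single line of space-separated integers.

After 1 (delete_current): list=[7, 1, 4, 9] cursor@7
After 2 (insert_after(34)): list=[7, 34, 1, 4, 9] cursor@7
After 3 (insert_after(53)): list=[7, 53, 34, 1, 4, 9] cursor@7
After 4 (insert_before(50)): list=[50, 7, 53, 34, 1, 4, 9] cursor@7
After 5 (prev): list=[50, 7, 53, 34, 1, 4, 9] cursor@50

Answer: 50 7 53 34 1 4 9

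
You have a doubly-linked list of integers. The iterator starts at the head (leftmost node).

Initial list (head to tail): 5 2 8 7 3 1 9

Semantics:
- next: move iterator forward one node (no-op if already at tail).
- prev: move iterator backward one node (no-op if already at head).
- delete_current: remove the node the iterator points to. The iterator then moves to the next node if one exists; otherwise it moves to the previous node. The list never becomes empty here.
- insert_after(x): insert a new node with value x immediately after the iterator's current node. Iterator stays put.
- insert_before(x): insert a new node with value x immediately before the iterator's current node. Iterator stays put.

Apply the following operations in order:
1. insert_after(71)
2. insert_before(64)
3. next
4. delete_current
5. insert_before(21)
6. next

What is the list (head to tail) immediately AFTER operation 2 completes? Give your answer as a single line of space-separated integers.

Answer: 64 5 71 2 8 7 3 1 9

Derivation:
After 1 (insert_after(71)): list=[5, 71, 2, 8, 7, 3, 1, 9] cursor@5
After 2 (insert_before(64)): list=[64, 5, 71, 2, 8, 7, 3, 1, 9] cursor@5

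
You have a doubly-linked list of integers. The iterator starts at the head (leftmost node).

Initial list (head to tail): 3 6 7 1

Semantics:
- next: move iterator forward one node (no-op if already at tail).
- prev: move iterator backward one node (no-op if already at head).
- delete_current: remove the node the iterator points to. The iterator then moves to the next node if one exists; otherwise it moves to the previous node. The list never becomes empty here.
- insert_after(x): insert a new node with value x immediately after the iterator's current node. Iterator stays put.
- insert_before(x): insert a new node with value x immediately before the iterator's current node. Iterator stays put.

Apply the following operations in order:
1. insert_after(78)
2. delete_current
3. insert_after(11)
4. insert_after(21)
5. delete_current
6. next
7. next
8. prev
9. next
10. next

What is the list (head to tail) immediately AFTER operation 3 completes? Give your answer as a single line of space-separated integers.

Answer: 78 11 6 7 1

Derivation:
After 1 (insert_after(78)): list=[3, 78, 6, 7, 1] cursor@3
After 2 (delete_current): list=[78, 6, 7, 1] cursor@78
After 3 (insert_after(11)): list=[78, 11, 6, 7, 1] cursor@78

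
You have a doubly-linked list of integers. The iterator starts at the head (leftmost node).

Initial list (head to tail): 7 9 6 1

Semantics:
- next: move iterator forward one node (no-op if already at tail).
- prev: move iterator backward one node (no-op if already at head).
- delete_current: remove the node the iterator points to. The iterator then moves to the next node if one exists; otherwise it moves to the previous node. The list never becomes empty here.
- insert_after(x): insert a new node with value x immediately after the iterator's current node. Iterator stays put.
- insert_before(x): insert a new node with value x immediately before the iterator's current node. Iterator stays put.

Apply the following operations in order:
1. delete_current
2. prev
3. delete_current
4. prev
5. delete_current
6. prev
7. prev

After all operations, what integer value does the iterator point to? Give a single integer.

After 1 (delete_current): list=[9, 6, 1] cursor@9
After 2 (prev): list=[9, 6, 1] cursor@9
After 3 (delete_current): list=[6, 1] cursor@6
After 4 (prev): list=[6, 1] cursor@6
After 5 (delete_current): list=[1] cursor@1
After 6 (prev): list=[1] cursor@1
After 7 (prev): list=[1] cursor@1

Answer: 1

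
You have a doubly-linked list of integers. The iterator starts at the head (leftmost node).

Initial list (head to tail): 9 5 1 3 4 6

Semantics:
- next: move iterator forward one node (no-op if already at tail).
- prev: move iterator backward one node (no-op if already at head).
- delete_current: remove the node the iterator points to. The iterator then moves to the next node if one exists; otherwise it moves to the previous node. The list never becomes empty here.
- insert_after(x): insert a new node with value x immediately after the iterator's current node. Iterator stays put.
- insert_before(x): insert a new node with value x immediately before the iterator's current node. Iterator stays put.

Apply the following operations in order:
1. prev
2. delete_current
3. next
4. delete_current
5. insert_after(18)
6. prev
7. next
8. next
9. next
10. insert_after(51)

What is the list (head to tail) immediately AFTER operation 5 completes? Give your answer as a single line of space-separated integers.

Answer: 5 3 18 4 6

Derivation:
After 1 (prev): list=[9, 5, 1, 3, 4, 6] cursor@9
After 2 (delete_current): list=[5, 1, 3, 4, 6] cursor@5
After 3 (next): list=[5, 1, 3, 4, 6] cursor@1
After 4 (delete_current): list=[5, 3, 4, 6] cursor@3
After 5 (insert_after(18)): list=[5, 3, 18, 4, 6] cursor@3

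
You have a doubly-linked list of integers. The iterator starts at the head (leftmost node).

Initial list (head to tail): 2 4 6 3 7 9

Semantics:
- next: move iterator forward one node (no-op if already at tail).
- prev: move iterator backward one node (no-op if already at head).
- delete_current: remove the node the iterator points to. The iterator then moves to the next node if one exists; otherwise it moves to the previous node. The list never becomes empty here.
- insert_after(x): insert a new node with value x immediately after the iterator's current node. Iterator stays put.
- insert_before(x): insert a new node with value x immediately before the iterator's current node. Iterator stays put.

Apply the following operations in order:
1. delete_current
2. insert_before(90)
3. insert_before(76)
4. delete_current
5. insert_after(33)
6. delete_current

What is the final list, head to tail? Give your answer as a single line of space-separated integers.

After 1 (delete_current): list=[4, 6, 3, 7, 9] cursor@4
After 2 (insert_before(90)): list=[90, 4, 6, 3, 7, 9] cursor@4
After 3 (insert_before(76)): list=[90, 76, 4, 6, 3, 7, 9] cursor@4
After 4 (delete_current): list=[90, 76, 6, 3, 7, 9] cursor@6
After 5 (insert_after(33)): list=[90, 76, 6, 33, 3, 7, 9] cursor@6
After 6 (delete_current): list=[90, 76, 33, 3, 7, 9] cursor@33

Answer: 90 76 33 3 7 9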